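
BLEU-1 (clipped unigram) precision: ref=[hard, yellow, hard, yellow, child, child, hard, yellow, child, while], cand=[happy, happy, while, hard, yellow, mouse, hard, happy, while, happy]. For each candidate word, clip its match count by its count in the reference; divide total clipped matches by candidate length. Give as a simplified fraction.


Reference word counts: {'child': 3, 'hard': 3, 'while': 1, 'yellow': 3}
Checking each candidate word (with clipping):
  'happy' -> not in reference -> no match (matches: 0)
  'happy' -> not in reference -> no match (matches: 0)
  'while' -> in reference (ref count 1, used 1/1) -> match (matches: 1)
  'hard' -> in reference (ref count 3, used 1/3) -> match (matches: 2)
  'yellow' -> in reference (ref count 3, used 1/3) -> match (matches: 3)
  'mouse' -> not in reference -> no match (matches: 3)
  'hard' -> in reference (ref count 3, used 2/3) -> match (matches: 4)
  'happy' -> not in reference -> no match (matches: 4)
  'while' -> ref count 1 already used up (1/1) -> clipped, no match (matches: 4)
  'happy' -> not in reference -> no match (matches: 4)
Clipped matches: 4, Candidate length: 10
Precision = 4/10 = 2/5

2/5


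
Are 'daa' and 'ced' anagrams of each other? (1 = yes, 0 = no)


Sort characters of 'daa': 'aad'
Sort characters of 'ced': 'cde'
Sorted forms differ -> they are NOT anagrams
Result: 0

0


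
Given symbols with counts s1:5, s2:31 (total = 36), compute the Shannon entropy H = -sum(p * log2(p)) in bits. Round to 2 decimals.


Computing entropy H = -sum(p_i * log2(p_i)):
  s1: p = 5/36 = 0.1389, -p*log2(p) = 0.3956
  s2: p = 31/36 = 0.8611, -p*log2(p) = 0.1858
H = sum of terms = 0.5814
Rounded to 2 decimals: 0.58

0.58


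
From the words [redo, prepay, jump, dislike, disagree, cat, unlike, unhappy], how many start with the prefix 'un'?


Checking each word for prefix 'un':
  'redo' -> no (count: 0)
  'prepay' -> no (count: 0)
  'jump' -> no (count: 0)
  'dislike' -> no (count: 0)
  'disagree' -> no (count: 0)
  'cat' -> no (count: 0)
  'unlike' -> YES, starts with 'un' (count: 1)
  'unhappy' -> YES, starts with 'un' (count: 2)
Total with prefix 'un': 2

2


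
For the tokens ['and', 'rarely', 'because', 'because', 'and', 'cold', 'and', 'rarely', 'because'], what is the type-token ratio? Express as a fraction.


Tokens: 9
Unique types: ('and', 'because', 'cold', 'rarely') = 4
TTR = 4/9
Already in lowest terms.

4/9


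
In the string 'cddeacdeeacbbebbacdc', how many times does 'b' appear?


Scanning 'cddeacdeeacbbebbacdc' for 'b':
  Position 11: 'b' -> MATCH (count: 1)
  Position 12: 'b' -> MATCH (count: 2)
  Position 14: 'b' -> MATCH (count: 3)
  Position 15: 'b' -> MATCH (count: 4)
Total occurrences of 'b': 4

4


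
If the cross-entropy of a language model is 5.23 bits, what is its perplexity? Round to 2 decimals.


Perplexity formula: PP = 2^H
H = 5.23
PP = 2^5.23
Decompose: 2^5.23 = 2^5 * 2^0.23
2^5 = 32, 2^0.23 ~ 1.1728349
PP ~ 32 * 1.1728349 = 37.5307168
Rounded to 2 decimals: 37.53

37.53


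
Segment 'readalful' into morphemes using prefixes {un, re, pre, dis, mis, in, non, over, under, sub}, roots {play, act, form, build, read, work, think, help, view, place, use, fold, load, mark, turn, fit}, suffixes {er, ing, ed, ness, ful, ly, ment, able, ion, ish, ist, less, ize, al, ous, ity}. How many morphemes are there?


Segmenting 'readalful' against the inventory:
  'read' -> root (morpheme 1)
  'al' -> suffix (morpheme 2)
  'ful' -> suffix (morpheme 3)
Total morphemes: 3

3


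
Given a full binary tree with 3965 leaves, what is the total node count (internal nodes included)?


Leaf nodes (terminals): 3965
Internal nodes = n - 1 = 3965 - 1 = 3964
Total = leaves + internal = 3965 + 3964 = 7929

7929


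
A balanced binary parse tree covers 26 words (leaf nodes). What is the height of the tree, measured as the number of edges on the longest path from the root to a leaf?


In a balanced binary tree with n leaves the deepest leaf is ceil(log2(n)) edges below the root.
log2(26) = 4.7004
ceil(4.7004) = 5
height (edges) = 5

5


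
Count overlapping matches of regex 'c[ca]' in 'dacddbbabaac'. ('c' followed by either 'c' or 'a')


Pattern: c[ca] means 'c' followed by either 'c' or 'a'.
Scanning 'dacddbbabaac' position-by-position:
  Pos 0: window 'da' -> no
  Pos 1: window 'ac' -> no
  Pos 2: window 'cd' -> no
  Pos 3: window 'dd' -> no
  Pos 4: window 'db' -> no
  Pos 5: window 'bb' -> no
  Pos 6: window 'ba' -> no
  Pos 7: window 'ab' -> no
  Pos 8: window 'ba' -> no
  Pos 9: window 'aa' -> no
  Pos 10: window 'ac' -> no
  Pos 11: window 'c' -> no
Total matches: 0

0


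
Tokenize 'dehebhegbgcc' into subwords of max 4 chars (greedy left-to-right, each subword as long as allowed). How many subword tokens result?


'dehebhegbgcc' has 12 characters.
Chunking with max size 4:
  Chunk 1: 'dehe' (positions 0-3)
  Chunk 2: 'bheg' (positions 4-7)
  Chunk 3: 'bgcc' (positions 8-11)
Total chunks: ceil(12 / 4) = 3

3


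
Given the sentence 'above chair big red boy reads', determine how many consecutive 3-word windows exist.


Word trigrams from [6] words:
  Trigram 1: (above chair big)
  Trigram 2: (chair big red)
  Trigram 3: (big red boy)
  Trigram 4: (red boy reads)
Total word trigrams: 6 - 2 = 4

4


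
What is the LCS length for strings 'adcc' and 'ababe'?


DP table for LCS of 'adcc' and 'ababe':
       a  b  a  b  e
    0  0  0  0  0  0
  a 0  1  1  1  1  1
  d 0  1  1  1  1  1
  c 0  1  1  1  1  1
  c 0  1  1  1  1  1
LCS: 'a'
LCS length = 1

1


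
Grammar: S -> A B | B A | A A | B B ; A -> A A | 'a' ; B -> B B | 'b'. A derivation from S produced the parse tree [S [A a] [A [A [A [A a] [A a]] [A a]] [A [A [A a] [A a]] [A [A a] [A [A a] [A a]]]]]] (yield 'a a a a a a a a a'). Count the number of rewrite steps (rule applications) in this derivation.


Every bracketed nonterminal node [X ...] in the tree is produced by exactly one rule application.
Reading the tree off as a leftmost derivation:
  Step 1: S  =>  A A   (applied S -> A A)
  Step 2: A A  =>  a A   (applied A -> a)
  Step 3: a A  =>  a A A   (applied A -> A A)
  Step 4: a A A  =>  a A A A   (applied A -> A A)
  Step 5: a A A A  =>  a A A A A   (applied A -> A A)
  Step 6: a A A A A  =>  a a A A A   (applied A -> a)
  Step 7: a a A A A  =>  a a a A A   (applied A -> a)
  Step 8: a a a A A  =>  a a a a A   (applied A -> a)
  Step 9: a a a a A  =>  a a a a A A   (applied A -> A A)
  Step 10: a a a a A A  =>  a a a a A A A   (applied A -> A A)
  Step 11: a a a a A A A  =>  a a a a a A A   (applied A -> a)
  Step 12: a a a a a A A  =>  a a a a a a A   (applied A -> a)
  Step 13: a a a a a a A  =>  a a a a a a A A   (applied A -> A A)
  Step 14: a a a a a a A A  =>  a a a a a a a A   (applied A -> a)
  Step 15: a a a a a a a A  =>  a a a a a a a A A   (applied A -> A A)
  Step 16: a a a a a a a A A  =>  a a a a a a a a A   (applied A -> a)
  Step 17: a a a a a a a a A  =>  a a a a a a a a a   (applied A -> a)
Final yield: a a a a a a a a a
Total rewrite steps: 17

17


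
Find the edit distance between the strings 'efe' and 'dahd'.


Building DP table for s1='efe' (len 3) and s2='dahd' (len 4):
       d  a  h  d
    0  1  2  3  4
  e 1  1  2  3  4
  f 2  2  2  3  4
  e 3  3  3  3  4
Edit distance = dp[3][4] = 4

4


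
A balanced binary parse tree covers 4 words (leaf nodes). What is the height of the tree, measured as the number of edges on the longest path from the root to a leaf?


In a balanced binary tree with n leaves the deepest leaf is ceil(log2(n)) edges below the root.
log2(4) = 2.0000
ceil(2.0000) = 2
height (edges) = 2

2


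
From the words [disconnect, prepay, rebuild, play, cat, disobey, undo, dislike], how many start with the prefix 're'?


Checking each word for prefix 're':
  'disconnect' -> no (count: 0)
  'prepay' -> no (count: 0)
  'rebuild' -> YES, starts with 're' (count: 1)
  'play' -> no (count: 1)
  'cat' -> no (count: 1)
  'disobey' -> no (count: 1)
  'undo' -> no (count: 1)
  'dislike' -> no (count: 1)
Total with prefix 're': 1

1


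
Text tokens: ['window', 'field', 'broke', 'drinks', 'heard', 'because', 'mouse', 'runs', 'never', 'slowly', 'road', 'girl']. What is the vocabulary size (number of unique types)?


Listing all tokens and tracking unique types:
  Token 1: 'window' -> NEW (unique so far: 1)
  Token 2: 'field' -> NEW (unique so far: 2)
  Token 3: 'broke' -> NEW (unique so far: 3)
  Token 4: 'drinks' -> NEW (unique so far: 4)
  Token 5: 'heard' -> NEW (unique so far: 5)
  Token 6: 'because' -> NEW (unique so far: 6)
  Token 7: 'mouse' -> NEW (unique so far: 7)
  Token 8: 'runs' -> NEW (unique so far: 8)
  Token 9: 'never' -> NEW (unique so far: 9)
  Token 10: 'slowly' -> NEW (unique so far: 10)
  Token 11: 'road' -> NEW (unique so far: 11)
  Token 12: 'girl' -> NEW (unique so far: 12)
Unique types: ('because', 'broke', 'drinks', 'field', 'girl', 'heard', 'mouse', 'never', 'road', 'runs', 'slowly', 'window')
Vocabulary size: 12

12


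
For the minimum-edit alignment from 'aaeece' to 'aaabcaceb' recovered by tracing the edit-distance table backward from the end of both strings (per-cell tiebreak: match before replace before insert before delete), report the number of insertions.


Edit distance = 5. Backtracking from cell (6, 9) with preference match > replace > insert > delete,
then listing the resulting alignment 'aaeece' -> 'aaabcaceb' left to right:
  Step 1: insert 'a' [insertion #1]
  Step 2: keep 'a'
  Step 3: keep 'a'
  Step 4: insert 'b' [insertion #2]
  Step 5: replace e->c
  Step 6: replace e->a
  Step 7: keep 'c'
  Step 8: keep 'e'
  Step 9: insert 'b' [insertion #3]
Total insertions: 3

3


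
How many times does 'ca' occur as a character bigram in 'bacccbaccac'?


Scanning 'bacccbaccac' for bigram 'ca':
  Position 0: 'ba' -> no
  Position 1: 'ac' -> no
  Position 2: 'cc' -> no
  Position 3: 'cc' -> no
  Position 4: 'cb' -> no
  Position 5: 'ba' -> no
  Position 6: 'ac' -> no
  Position 7: 'cc' -> no
  Position 8: 'ca' -> MATCH
  Position 9: 'ac' -> no
Total matches: 1

1


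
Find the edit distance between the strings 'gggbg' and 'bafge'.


Building DP table for s1='gggbg' (len 5) and s2='bafge' (len 5):
       b  a  f  g  e
    0  1  2  3  4  5
  g 1  1  2  3  3  4
  g 2  2  2  3  3  4
  g 3  3  3  3  3  4
  b 4  3  4  4  4  4
  g 5  4  4  5  4  5
Edit distance = dp[5][5] = 5

5


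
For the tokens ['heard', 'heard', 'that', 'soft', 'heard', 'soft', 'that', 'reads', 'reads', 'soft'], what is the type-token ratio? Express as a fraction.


Tokens: 10
Unique types: ('heard', 'reads', 'soft', 'that') = 4
TTR = 4/10
Simplify: divide both by 2 -> 2/5
TTR = 2/5

2/5


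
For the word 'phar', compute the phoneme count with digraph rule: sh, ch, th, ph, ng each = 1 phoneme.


Parsing 'phar' greedily, digraphs first:
  'ph' -> digraph (1 consonant phoneme) (phonemes so far: 1)
  'a' -> vowel phoneme (phonemes so far: 2)
  'r' -> consonant phoneme (phonemes so far: 3)
Total phonemes: 3

3


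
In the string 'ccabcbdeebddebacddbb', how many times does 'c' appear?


Scanning 'ccabcbdeebddebacddbb' for 'c':
  Position 0: 'c' -> MATCH (count: 1)
  Position 1: 'c' -> MATCH (count: 2)
  Position 4: 'c' -> MATCH (count: 3)
  Position 15: 'c' -> MATCH (count: 4)
Total occurrences of 'c': 4

4


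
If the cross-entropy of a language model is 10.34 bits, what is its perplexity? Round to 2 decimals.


Perplexity formula: PP = 2^H
H = 10.34
PP = 2^10.34
Decompose: 2^10.34 = 2^10 * 2^0.34
2^10 = 1024, 2^0.34 ~ 1.2657566
PP ~ 1024 * 1.2657566 = 1296.1347584
Rounded to 2 decimals: 1296.13

1296.13


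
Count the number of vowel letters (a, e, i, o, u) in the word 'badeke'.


Scanning each character of 'badeke':
  Position 1: 'b' -> consonant (running count: 0)
  Position 2: 'a' -> vowel (running count: 1)
  Position 3: 'd' -> consonant (running count: 1)
  Position 4: 'e' -> vowel (running count: 2)
  Position 5: 'k' -> consonant (running count: 2)
  Position 6: 'e' -> vowel (running count: 3)
Total vowels: 3

3


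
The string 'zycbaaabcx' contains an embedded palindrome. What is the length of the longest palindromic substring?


Scanning 'zycbaaabcx' for palindromic substrings.
Substring at positions 2-8: 'cbaaabc'.
Check: reverse('cbaaabc') = 'cbaaabc' -> palindrome confirmed.
Neighbouring characters ('y' / 'x') break symmetry, so it cannot extend further.
No longer palindromic substring exists; longest length = 7

7


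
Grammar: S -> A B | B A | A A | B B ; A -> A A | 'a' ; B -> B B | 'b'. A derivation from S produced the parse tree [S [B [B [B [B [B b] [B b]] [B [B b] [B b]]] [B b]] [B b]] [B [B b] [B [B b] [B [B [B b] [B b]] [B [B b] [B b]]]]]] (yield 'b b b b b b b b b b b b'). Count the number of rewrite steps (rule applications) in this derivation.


Every bracketed nonterminal node [X ...] in the tree is produced by exactly one rule application.
Reading the tree off as a leftmost derivation:
  Step 1: S  =>  B B   (applied S -> B B)
  Step 2: B B  =>  B B B   (applied B -> B B)
  Step 3: B B B  =>  B B B B   (applied B -> B B)
  Step 4: B B B B  =>  B B B B B   (applied B -> B B)
  Step 5: B B B B B  =>  B B B B B B   (applied B -> B B)
  Step 6: B B B B B B  =>  b B B B B B   (applied B -> b)
  Step 7: b B B B B B  =>  b b B B B B   (applied B -> b)
  Step 8: b b B B B B  =>  b b B B B B B   (applied B -> B B)
  Step 9: b b B B B B B  =>  b b b B B B B   (applied B -> b)
  Step 10: b b b B B B B  =>  b b b b B B B   (applied B -> b)
  Step 11: b b b b B B B  =>  b b b b b B B   (applied B -> b)
  Step 12: b b b b b B B  =>  b b b b b b B   (applied B -> b)
  Step 13: b b b b b b B  =>  b b b b b b B B   (applied B -> B B)
  Step 14: b b b b b b B B  =>  b b b b b b b B   (applied B -> b)
  Step 15: b b b b b b b B  =>  b b b b b b b B B   (applied B -> B B)
  Step 16: b b b b b b b B B  =>  b b b b b b b b B   (applied B -> b)
  Step 17: b b b b b b b b B  =>  b b b b b b b b B B   (applied B -> B B)
  Step 18: b b b b b b b b B B  =>  b b b b b b b b B B B   (applied B -> B B)
  Step 19: b b b b b b b b B B B  =>  b b b b b b b b b B B   (applied B -> b)
  Step 20: b b b b b b b b b B B  =>  b b b b b b b b b b B   (applied B -> b)
  Step 21: b b b b b b b b b b B  =>  b b b b b b b b b b B B   (applied B -> B B)
  Step 22: b b b b b b b b b b B B  =>  b b b b b b b b b b b B   (applied B -> b)
  Step 23: b b b b b b b b b b b B  =>  b b b b b b b b b b b b   (applied B -> b)
Final yield: b b b b b b b b b b b b
Total rewrite steps: 23

23


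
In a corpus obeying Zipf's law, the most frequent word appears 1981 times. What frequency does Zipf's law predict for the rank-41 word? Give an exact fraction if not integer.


Zipf's law: freq(rank) = f1 / rank
f1 = 1981, rank = 41
freq = 1981 / 41
GCD(1981, 41) = 1
Simplified: 1981/41

1981/41


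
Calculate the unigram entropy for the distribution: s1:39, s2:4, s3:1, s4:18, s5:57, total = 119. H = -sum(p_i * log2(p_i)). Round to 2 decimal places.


Computing entropy H = -sum(p_i * log2(p_i)):
  s1: p = 39/119 = 0.3277, -p*log2(p) = 0.5275
  s2: p = 4/119 = 0.0336, -p*log2(p) = 0.1645
  s3: p = 1/119 = 0.0084, -p*log2(p) = 0.0579
  s4: p = 18/119 = 0.1513, -p*log2(p) = 0.4122
  s5: p = 57/119 = 0.4790, -p*log2(p) = 0.5087
H = sum of terms = 1.6708
Rounded to 2 decimals: 1.67

1.67


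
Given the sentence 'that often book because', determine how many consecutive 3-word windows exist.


Word trigrams from [4] words:
  Trigram 1: (that often book)
  Trigram 2: (often book because)
Total word trigrams: 4 - 2 = 2

2


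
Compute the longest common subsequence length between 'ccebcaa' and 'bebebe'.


DP table for LCS of 'ccebcaa' and 'bebebe':
       b  e  b  e  b  e
    0  0  0  0  0  0  0
  c 0  0  0  0  0  0  0
  c 0  0  0  0  0  0  0
  e 0  0  1  1  1  1  1
  b 0  1  1  2  2  2  2
  c 0  1  1  2  2  2  2
  a 0  1  1  2  2  2  2
  a 0  1  1  2  2  2  2
LCS: 'eb'
LCS length = 2

2


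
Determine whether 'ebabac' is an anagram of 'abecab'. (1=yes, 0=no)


Sort characters of 'ebabac': 'aabbce'
Sort characters of 'abecab': 'aabbce'
Sorted forms match -> they ARE anagrams
Result: 1

1


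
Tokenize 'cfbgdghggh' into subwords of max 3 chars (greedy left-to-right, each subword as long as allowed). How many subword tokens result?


'cfbgdghggh' has 10 characters.
Chunking with max size 3:
  Chunk 1: 'cfb' (positions 0-2)
  Chunk 2: 'gdg' (positions 3-5)
  Chunk 3: 'hgg' (positions 6-8)
  Chunk 4: 'h' (positions 9-9)
Total chunks: ceil(10 / 3) = 4

4


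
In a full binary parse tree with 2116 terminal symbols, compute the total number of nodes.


Leaf nodes (terminals): 2116
Internal nodes = n - 1 = 2116 - 1 = 2115
Total = leaves + internal = 2116 + 2115 = 4231

4231


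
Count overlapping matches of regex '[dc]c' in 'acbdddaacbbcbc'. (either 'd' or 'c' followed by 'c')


Pattern: [dc]c means either 'd' or 'c' followed by 'c'.
Scanning 'acbdddaacbbcbc' position-by-position:
  Pos 0: window 'ac' -> no
  Pos 1: window 'cb' -> no
  Pos 2: window 'bd' -> no
  Pos 3: window 'dd' -> no
  Pos 4: window 'dd' -> no
  Pos 5: window 'da' -> no
  Pos 6: window 'aa' -> no
  Pos 7: window 'ac' -> no
  Pos 8: window 'cb' -> no
  Pos 9: window 'bb' -> no
  Pos 10: window 'bc' -> no
  Pos 11: window 'cb' -> no
  Pos 12: window 'bc' -> no
  Pos 13: window 'c' -> no
Total matches: 0

0


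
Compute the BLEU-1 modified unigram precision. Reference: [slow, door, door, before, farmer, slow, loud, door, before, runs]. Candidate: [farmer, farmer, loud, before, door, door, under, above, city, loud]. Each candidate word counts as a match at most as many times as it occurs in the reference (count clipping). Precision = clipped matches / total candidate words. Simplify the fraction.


Reference word counts: {'before': 2, 'door': 3, 'farmer': 1, 'loud': 1, 'runs': 1, 'slow': 2}
Checking each candidate word (with clipping):
  'farmer' -> in reference (ref count 1, used 1/1) -> match (matches: 1)
  'farmer' -> ref count 1 already used up (1/1) -> clipped, no match (matches: 1)
  'loud' -> in reference (ref count 1, used 1/1) -> match (matches: 2)
  'before' -> in reference (ref count 2, used 1/2) -> match (matches: 3)
  'door' -> in reference (ref count 3, used 1/3) -> match (matches: 4)
  'door' -> in reference (ref count 3, used 2/3) -> match (matches: 5)
  'under' -> not in reference -> no match (matches: 5)
  'above' -> not in reference -> no match (matches: 5)
  'city' -> not in reference -> no match (matches: 5)
  'loud' -> ref count 1 already used up (1/1) -> clipped, no match (matches: 5)
Clipped matches: 5, Candidate length: 10
Precision = 5/10 = 1/2

1/2


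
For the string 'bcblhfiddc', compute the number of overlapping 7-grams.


String 'bcblhfiddc' has length L = 10.
Number of overlapping n-grams = L - n + 1
Substituting: 10 - 7 + 1 = 4

4


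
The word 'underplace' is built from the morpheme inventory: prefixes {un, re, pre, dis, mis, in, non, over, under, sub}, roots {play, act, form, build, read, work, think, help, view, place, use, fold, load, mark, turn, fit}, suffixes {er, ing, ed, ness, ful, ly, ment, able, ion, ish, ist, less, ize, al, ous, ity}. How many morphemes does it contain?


Segmenting 'underplace' against the inventory:
  'under' -> prefix (morpheme 1)
  'place' -> root (morpheme 2)
Total morphemes: 2

2


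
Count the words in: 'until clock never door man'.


Counting words by splitting on spaces:
  Word 1: 'until'
  Word 2: 'clock'
  Word 3: 'never'
  Word 4: 'door'
  Word 5: 'man'
Total words: 5

5


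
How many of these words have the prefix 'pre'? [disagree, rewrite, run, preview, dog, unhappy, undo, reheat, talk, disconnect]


Checking each word for prefix 'pre':
  'disagree' -> no (count: 0)
  'rewrite' -> no (count: 0)
  'run' -> no (count: 0)
  'preview' -> YES, starts with 'pre' (count: 1)
  'dog' -> no (count: 1)
  'unhappy' -> no (count: 1)
  'undo' -> no (count: 1)
  'reheat' -> no (count: 1)
  'talk' -> no (count: 1)
  'disconnect' -> no (count: 1)
Total with prefix 'pre': 1

1


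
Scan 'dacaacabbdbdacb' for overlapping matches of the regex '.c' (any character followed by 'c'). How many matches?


Pattern: .c means any character followed by 'c'.
Scanning 'dacaacabbdbdacb' position-by-position:
  Pos 0: window 'da' -> no
  Pos 1: window 'ac' -> MATCH
  Pos 2: window 'ca' -> no
  Pos 3: window 'aa' -> no
  Pos 4: window 'ac' -> MATCH
  Pos 5: window 'ca' -> no
  Pos 6: window 'ab' -> no
  Pos 7: window 'bb' -> no
  Pos 8: window 'bd' -> no
  Pos 9: window 'db' -> no
  Pos 10: window 'bd' -> no
  Pos 11: window 'da' -> no
  Pos 12: window 'ac' -> MATCH
  Pos 13: window 'cb' -> no
  Pos 14: window 'b' -> no
Total matches: 3

3


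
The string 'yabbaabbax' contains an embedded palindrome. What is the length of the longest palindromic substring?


Scanning 'yabbaabbax' for palindromic substrings.
Substring at positions 1-8: 'abbaabba'.
Check: reverse('abbaabba') = 'abbaabba' -> palindrome confirmed.
Neighbouring characters ('y' / 'x') break symmetry, so it cannot extend further.
No longer palindromic substring exists; longest length = 8

8


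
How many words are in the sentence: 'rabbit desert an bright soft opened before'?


Counting words by splitting on spaces:
  Word 1: 'rabbit'
  Word 2: 'desert'
  Word 3: 'an'
  Word 4: 'bright'
  Word 5: 'soft'
  Word 6: 'opened'
  Word 7: 'before'
Total words: 7

7


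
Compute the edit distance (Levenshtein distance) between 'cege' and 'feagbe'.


Building DP table for s1='cege' (len 4) and s2='feagbe' (len 6):
       f  e  a  g  b  e
    0  1  2  3  4  5  6
  c 1  1  2  3  4  5  6
  e 2  2  1  2  3  4  5
  g 3  3  2  2  2  3  4
  e 4  4  3  3  3  3  3
Edit distance = dp[4][6] = 3

3


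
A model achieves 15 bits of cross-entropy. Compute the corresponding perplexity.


Perplexity formula: PP = 2^H
H = 15
PP = 2^15
PP = 2^15 = 32768

32768


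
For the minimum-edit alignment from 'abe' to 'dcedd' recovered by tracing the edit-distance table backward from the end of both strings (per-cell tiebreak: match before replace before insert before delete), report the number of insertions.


Edit distance = 4. Backtracking from cell (3, 5) with preference match > replace > insert > delete,
then listing the resulting alignment 'abe' -> 'dcedd' left to right:
  Step 1: replace a->d
  Step 2: replace b->c
  Step 3: keep 'e'
  Step 4: insert 'd' [insertion #1]
  Step 5: insert 'd' [insertion #2]
Total insertions: 2

2


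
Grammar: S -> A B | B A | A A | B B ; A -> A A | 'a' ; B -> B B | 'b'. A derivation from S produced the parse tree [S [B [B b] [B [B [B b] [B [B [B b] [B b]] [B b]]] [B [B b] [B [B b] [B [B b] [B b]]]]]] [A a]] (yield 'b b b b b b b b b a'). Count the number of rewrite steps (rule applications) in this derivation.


Every bracketed nonterminal node [X ...] in the tree is produced by exactly one rule application.
Reading the tree off as a leftmost derivation:
  Step 1: S  =>  B A   (applied S -> B A)
  Step 2: B A  =>  B B A   (applied B -> B B)
  Step 3: B B A  =>  b B A   (applied B -> b)
  Step 4: b B A  =>  b B B A   (applied B -> B B)
  Step 5: b B B A  =>  b B B B A   (applied B -> B B)
  Step 6: b B B B A  =>  b b B B A   (applied B -> b)
  Step 7: b b B B A  =>  b b B B B A   (applied B -> B B)
  Step 8: b b B B B A  =>  b b B B B B A   (applied B -> B B)
  Step 9: b b B B B B A  =>  b b b B B B A   (applied B -> b)
  Step 10: b b b B B B A  =>  b b b b B B A   (applied B -> b)
  Step 11: b b b b B B A  =>  b b b b b B A   (applied B -> b)
  Step 12: b b b b b B A  =>  b b b b b B B A   (applied B -> B B)
  Step 13: b b b b b B B A  =>  b b b b b b B A   (applied B -> b)
  Step 14: b b b b b b B A  =>  b b b b b b B B A   (applied B -> B B)
  Step 15: b b b b b b B B A  =>  b b b b b b b B A   (applied B -> b)
  Step 16: b b b b b b b B A  =>  b b b b b b b B B A   (applied B -> B B)
  Step 17: b b b b b b b B B A  =>  b b b b b b b b B A   (applied B -> b)
  Step 18: b b b b b b b b B A  =>  b b b b b b b b b A   (applied B -> b)
  Step 19: b b b b b b b b b A  =>  b b b b b b b b b a   (applied A -> a)
Final yield: b b b b b b b b b a
Total rewrite steps: 19

19


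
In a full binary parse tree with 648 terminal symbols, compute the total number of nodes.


Leaf nodes (terminals): 648
Internal nodes = n - 1 = 648 - 1 = 647
Total = leaves + internal = 648 + 647 = 1295

1295


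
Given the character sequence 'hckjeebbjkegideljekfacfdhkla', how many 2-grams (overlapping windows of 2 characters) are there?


String 'hckjeebbjkegideljekfacfdhkla' has length L = 28.
Number of overlapping n-grams = L - n + 1
Substituting: 28 - 2 + 1 = 27

27


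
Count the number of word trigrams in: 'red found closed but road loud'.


Word trigrams from [6] words:
  Trigram 1: (red found closed)
  Trigram 2: (found closed but)
  Trigram 3: (closed but road)
  Trigram 4: (but road loud)
Total word trigrams: 6 - 2 = 4

4


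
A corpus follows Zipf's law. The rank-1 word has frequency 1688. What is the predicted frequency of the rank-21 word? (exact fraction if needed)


Zipf's law: freq(rank) = f1 / rank
f1 = 1688, rank = 21
freq = 1688 / 21
GCD(1688, 21) = 1
Simplified: 1688/21

1688/21


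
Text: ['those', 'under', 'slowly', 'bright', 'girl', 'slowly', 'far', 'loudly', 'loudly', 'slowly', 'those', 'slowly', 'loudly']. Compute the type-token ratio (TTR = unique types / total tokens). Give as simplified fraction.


Tokens: 13
Unique types: ('bright', 'far', 'girl', 'loudly', 'slowly', 'those', 'under') = 7
TTR = 7/13
Already in lowest terms.

7/13


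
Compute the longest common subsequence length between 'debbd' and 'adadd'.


DP table for LCS of 'debbd' and 'adadd':
       a  d  a  d  d
    0  0  0  0  0  0
  d 0  0  1  1  1  1
  e 0  0  1  1  1  1
  b 0  0  1  1  1  1
  b 0  0  1  1  1  1
  d 0  0  1  1  2  2
LCS: 'dd'
LCS length = 2

2


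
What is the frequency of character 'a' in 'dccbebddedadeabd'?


Scanning 'dccbebddedadeabd' for 'a':
  Position 10: 'a' -> MATCH (count: 1)
  Position 13: 'a' -> MATCH (count: 2)
Total occurrences of 'a': 2

2


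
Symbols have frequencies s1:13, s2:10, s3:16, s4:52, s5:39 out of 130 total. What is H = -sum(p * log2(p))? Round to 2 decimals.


Computing entropy H = -sum(p_i * log2(p_i)):
  s1: p = 13/130 = 0.1000, -p*log2(p) = 0.3322
  s2: p = 10/130 = 0.0769, -p*log2(p) = 0.2846
  s3: p = 16/130 = 0.1231, -p*log2(p) = 0.3720
  s4: p = 52/130 = 0.4000, -p*log2(p) = 0.5288
  s5: p = 39/130 = 0.3000, -p*log2(p) = 0.5211
H = sum of terms = 2.0387
Rounded to 2 decimals: 2.04

2.04


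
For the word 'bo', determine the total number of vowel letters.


Scanning each character of 'bo':
  Position 1: 'b' -> consonant (running count: 0)
  Position 2: 'o' -> vowel (running count: 1)
Total vowels: 1

1


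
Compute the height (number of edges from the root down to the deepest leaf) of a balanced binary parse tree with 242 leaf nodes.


In a balanced binary tree with n leaves the deepest leaf is ceil(log2(n)) edges below the root.
log2(242) = 7.9189
ceil(7.9189) = 8
height (edges) = 8

8


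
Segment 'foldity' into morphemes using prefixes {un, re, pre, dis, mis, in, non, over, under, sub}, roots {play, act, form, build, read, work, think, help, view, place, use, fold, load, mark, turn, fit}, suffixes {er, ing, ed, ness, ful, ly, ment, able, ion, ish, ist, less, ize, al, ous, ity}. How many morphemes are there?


Segmenting 'foldity' against the inventory:
  'fold' -> root (morpheme 1)
  'ity' -> suffix (morpheme 2)
Total morphemes: 2

2


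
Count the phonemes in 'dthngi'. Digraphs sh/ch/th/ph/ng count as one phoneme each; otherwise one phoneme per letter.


Parsing 'dthngi' greedily, digraphs first:
  'd' -> consonant phoneme (phonemes so far: 1)
  'th' -> digraph (1 consonant phoneme) (phonemes so far: 2)
  'ng' -> digraph (1 consonant phoneme) (phonemes so far: 3)
  'i' -> vowel phoneme (phonemes so far: 4)
Total phonemes: 4

4


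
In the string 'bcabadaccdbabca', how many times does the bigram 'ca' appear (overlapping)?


Scanning 'bcabadaccdbabca' for bigram 'ca':
  Position 0: 'bc' -> no
  Position 1: 'ca' -> MATCH
  Position 2: 'ab' -> no
  Position 3: 'ba' -> no
  Position 4: 'ad' -> no
  Position 5: 'da' -> no
  Position 6: 'ac' -> no
  Position 7: 'cc' -> no
  Position 8: 'cd' -> no
  Position 9: 'db' -> no
  Position 10: 'ba' -> no
  Position 11: 'ab' -> no
  Position 12: 'bc' -> no
  Position 13: 'ca' -> MATCH
Total matches: 2

2


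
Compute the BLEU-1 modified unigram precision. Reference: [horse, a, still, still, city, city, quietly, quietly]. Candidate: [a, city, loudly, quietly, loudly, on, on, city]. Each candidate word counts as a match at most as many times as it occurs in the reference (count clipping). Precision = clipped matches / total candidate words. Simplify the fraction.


Reference word counts: {'a': 1, 'city': 2, 'horse': 1, 'quietly': 2, 'still': 2}
Checking each candidate word (with clipping):
  'a' -> in reference (ref count 1, used 1/1) -> match (matches: 1)
  'city' -> in reference (ref count 2, used 1/2) -> match (matches: 2)
  'loudly' -> not in reference -> no match (matches: 2)
  'quietly' -> in reference (ref count 2, used 1/2) -> match (matches: 3)
  'loudly' -> not in reference -> no match (matches: 3)
  'on' -> not in reference -> no match (matches: 3)
  'on' -> not in reference -> no match (matches: 3)
  'city' -> in reference (ref count 2, used 2/2) -> match (matches: 4)
Clipped matches: 4, Candidate length: 8
Precision = 4/8 = 1/2

1/2


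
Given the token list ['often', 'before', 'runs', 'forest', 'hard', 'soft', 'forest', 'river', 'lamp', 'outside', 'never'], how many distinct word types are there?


Listing all tokens and tracking unique types:
  Token 1: 'often' -> NEW (unique so far: 1)
  Token 2: 'before' -> NEW (unique so far: 2)
  Token 3: 'runs' -> NEW (unique so far: 3)
  Token 4: 'forest' -> NEW (unique so far: 4)
  Token 5: 'hard' -> NEW (unique so far: 5)
  Token 6: 'soft' -> NEW (unique so far: 6)
  Token 7: 'forest' -> duplicate (unique so far: 6)
  Token 8: 'river' -> NEW (unique so far: 7)
  Token 9: 'lamp' -> NEW (unique so far: 8)
  Token 10: 'outside' -> NEW (unique so far: 9)
  Token 11: 'never' -> NEW (unique so far: 10)
Unique types: ('before', 'forest', 'hard', 'lamp', 'never', 'often', 'outside', 'river', 'runs', 'soft')
Vocabulary size: 10

10


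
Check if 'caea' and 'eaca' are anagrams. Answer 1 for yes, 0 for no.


Sort characters of 'caea': 'aace'
Sort characters of 'eaca': 'aace'
Sorted forms match -> they ARE anagrams
Result: 1

1


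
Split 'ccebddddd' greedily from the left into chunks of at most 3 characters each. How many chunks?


'ccebddddd' has 9 characters.
Chunking with max size 3:
  Chunk 1: 'cce' (positions 0-2)
  Chunk 2: 'bdd' (positions 3-5)
  Chunk 3: 'ddd' (positions 6-8)
Total chunks: ceil(9 / 3) = 3

3


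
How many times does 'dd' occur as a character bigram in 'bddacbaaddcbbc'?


Scanning 'bddacbaaddcbbc' for bigram 'dd':
  Position 0: 'bd' -> no
  Position 1: 'dd' -> MATCH
  Position 2: 'da' -> no
  Position 3: 'ac' -> no
  Position 4: 'cb' -> no
  Position 5: 'ba' -> no
  Position 6: 'aa' -> no
  Position 7: 'ad' -> no
  Position 8: 'dd' -> MATCH
  Position 9: 'dc' -> no
  Position 10: 'cb' -> no
  Position 11: 'bb' -> no
  Position 12: 'bc' -> no
Total matches: 2

2


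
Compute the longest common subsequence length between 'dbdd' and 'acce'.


DP table for LCS of 'dbdd' and 'acce':
       a  c  c  e
    0  0  0  0  0
  d 0  0  0  0  0
  b 0  0  0  0  0
  d 0  0  0  0  0
  d 0  0  0  0  0
LCS length = 0

0


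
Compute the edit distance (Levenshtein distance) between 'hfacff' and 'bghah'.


Building DP table for s1='hfacff' (len 6) and s2='bghah' (len 5):
       b  g  h  a  h
    0  1  2  3  4  5
  h 1  1  2  2  3  4
  f 2  2  2  3  3  4
  a 3  3  3  3  3  4
  c 4  4  4  4  4  4
  f 5  5  5  5  5  5
  f 6  6  6  6  6  6
Edit distance = dp[6][5] = 6

6


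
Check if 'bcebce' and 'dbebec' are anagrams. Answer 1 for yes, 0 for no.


Sort characters of 'bcebce': 'bbccee'
Sort characters of 'dbebec': 'bbcdee'
Sorted forms differ -> they are NOT anagrams
Result: 0

0


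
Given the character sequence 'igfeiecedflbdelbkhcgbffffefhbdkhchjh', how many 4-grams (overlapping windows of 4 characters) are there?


String 'igfeiecedflbdelbkhcgbffffefhbdkhchjh' has length L = 36.
Number of overlapping n-grams = L - n + 1
Substituting: 36 - 4 + 1 = 33

33


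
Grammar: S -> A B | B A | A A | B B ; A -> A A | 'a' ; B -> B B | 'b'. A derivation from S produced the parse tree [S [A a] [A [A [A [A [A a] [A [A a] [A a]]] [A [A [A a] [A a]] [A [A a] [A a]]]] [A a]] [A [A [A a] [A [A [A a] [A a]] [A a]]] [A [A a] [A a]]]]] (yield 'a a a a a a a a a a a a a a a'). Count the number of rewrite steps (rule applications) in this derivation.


Every bracketed nonterminal node [X ...] in the tree is produced by exactly one rule application.
Reading the tree off as a leftmost derivation:
  Step 1: S  =>  A A   (applied S -> A A)
  Step 2: A A  =>  a A   (applied A -> a)
  Step 3: a A  =>  a A A   (applied A -> A A)
  Step 4: a A A  =>  a A A A   (applied A -> A A)
  Step 5: a A A A  =>  a A A A A   (applied A -> A A)
  Step 6: a A A A A  =>  a A A A A A   (applied A -> A A)
  Step 7: a A A A A A  =>  a a A A A A   (applied A -> a)
  Step 8: a a A A A A  =>  a a A A A A A   (applied A -> A A)
  Step 9: a a A A A A A  =>  a a a A A A A   (applied A -> a)
  Step 10: a a a A A A A  =>  a a a a A A A   (applied A -> a)
  Step 11: a a a a A A A  =>  a a a a A A A A   (applied A -> A A)
  Step 12: a a a a A A A A  =>  a a a a A A A A A   (applied A -> A A)
  Step 13: a a a a A A A A A  =>  a a a a a A A A A   (applied A -> a)
  Step 14: a a a a a A A A A  =>  a a a a a a A A A   (applied A -> a)
  Step 15: a a a a a a A A A  =>  a a a a a a A A A A   (applied A -> A A)
  Step 16: a a a a a a A A A A  =>  a a a a a a a A A A   (applied A -> a)
  Step 17: a a a a a a a A A A  =>  a a a a a a a a A A   (applied A -> a)
  Step 18: a a a a a a a a A A  =>  a a a a a a a a a A   (applied A -> a)
  Step 19: a a a a a a a a a A  =>  a a a a a a a a a A A   (applied A -> A A)
  Step 20: a a a a a a a a a A A  =>  a a a a a a a a a A A A   (applied A -> A A)
  Step 21: a a a a a a a a a A A A  =>  a a a a a a a a a a A A   (applied A -> a)
  Step 22: a a a a a a a a a a A A  =>  a a a a a a a a a a A A A   (applied A -> A A)
  Step 23: a a a a a a a a a a A A A  =>  a a a a a a a a a a A A A A   (applied A -> A A)
  Step 24: a a a a a a a a a a A A A A  =>  a a a a a a a a a a a A A A   (applied A -> a)
  Step 25: a a a a a a a a a a a A A A  =>  a a a a a a a a a a a a A A   (applied A -> a)
  Step 26: a a a a a a a a a a a a A A  =>  a a a a a a a a a a a a a A   (applied A -> a)
  Step 27: a a a a a a a a a a a a a A  =>  a a a a a a a a a a a a a A A   (applied A -> A A)
  Step 28: a a a a a a a a a a a a a A A  =>  a a a a a a a a a a a a a a A   (applied A -> a)
  Step 29: a a a a a a a a a a a a a a A  =>  a a a a a a a a a a a a a a a   (applied A -> a)
Final yield: a a a a a a a a a a a a a a a
Total rewrite steps: 29

29


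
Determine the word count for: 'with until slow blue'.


Counting words by splitting on spaces:
  Word 1: 'with'
  Word 2: 'until'
  Word 3: 'slow'
  Word 4: 'blue'
Total words: 4

4


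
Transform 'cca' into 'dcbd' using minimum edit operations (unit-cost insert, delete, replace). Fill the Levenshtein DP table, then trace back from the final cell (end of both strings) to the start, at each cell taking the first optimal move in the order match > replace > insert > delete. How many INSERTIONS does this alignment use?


Edit distance = 3. Backtracking from cell (3, 4) with preference match > replace > insert > delete,
then listing the resulting alignment 'cca' -> 'dcbd' left to right:
  Step 1: insert 'd' [insertion #1]
  Step 2: keep 'c'
  Step 3: replace c->b
  Step 4: replace a->d
Total insertions: 1

1


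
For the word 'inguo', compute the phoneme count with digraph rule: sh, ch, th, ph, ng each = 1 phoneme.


Parsing 'inguo' greedily, digraphs first:
  'i' -> vowel phoneme (phonemes so far: 1)
  'ng' -> digraph (1 consonant phoneme) (phonemes so far: 2)
  'u' -> vowel phoneme (phonemes so far: 3)
  'o' -> vowel phoneme (phonemes so far: 4)
Total phonemes: 4

4


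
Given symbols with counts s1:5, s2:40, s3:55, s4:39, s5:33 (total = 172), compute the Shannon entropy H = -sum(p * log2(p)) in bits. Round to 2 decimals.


Computing entropy H = -sum(p_i * log2(p_i)):
  s1: p = 5/172 = 0.0291, -p*log2(p) = 0.1484
  s2: p = 40/172 = 0.2326, -p*log2(p) = 0.4894
  s3: p = 55/172 = 0.3198, -p*log2(p) = 0.5260
  s4: p = 39/172 = 0.2267, -p*log2(p) = 0.4854
  s5: p = 33/172 = 0.1919, -p*log2(p) = 0.4570
H = sum of terms = 2.1062
Rounded to 2 decimals: 2.11

2.11


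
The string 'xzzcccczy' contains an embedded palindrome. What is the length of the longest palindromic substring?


Scanning 'xzzcccczy' for palindromic substrings.
Substring at positions 2-7: 'zccccz'.
Check: reverse('zccccz') = 'zccccz' -> palindrome confirmed.
Neighbouring characters ('z' / 'y') break symmetry, so it cannot extend further.
No longer palindromic substring exists; longest length = 6

6


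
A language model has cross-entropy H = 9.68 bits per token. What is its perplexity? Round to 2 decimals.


Perplexity formula: PP = 2^H
H = 9.68
PP = 2^9.68
Decompose: 2^9.68 = 2^9 * 2^0.68
2^9 = 512, 2^0.68 ~ 1.6021398
PP ~ 512 * 1.6021398 = 820.2955776
Rounded to 2 decimals: 820.30

820.30


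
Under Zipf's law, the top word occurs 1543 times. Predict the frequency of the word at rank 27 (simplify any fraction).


Zipf's law: freq(rank) = f1 / rank
f1 = 1543, rank = 27
freq = 1543 / 27
GCD(1543, 27) = 1
Simplified: 1543/27

1543/27


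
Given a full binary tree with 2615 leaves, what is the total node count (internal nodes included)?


Leaf nodes (terminals): 2615
Internal nodes = n - 1 = 2615 - 1 = 2614
Total = leaves + internal = 2615 + 2614 = 5229

5229


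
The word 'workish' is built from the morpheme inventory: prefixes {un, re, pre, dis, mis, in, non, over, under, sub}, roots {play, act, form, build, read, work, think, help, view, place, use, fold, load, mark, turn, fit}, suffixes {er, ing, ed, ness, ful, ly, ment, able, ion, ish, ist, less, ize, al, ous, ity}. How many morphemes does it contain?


Segmenting 'workish' against the inventory:
  'work' -> root (morpheme 1)
  'ish' -> suffix (morpheme 2)
Total morphemes: 2

2


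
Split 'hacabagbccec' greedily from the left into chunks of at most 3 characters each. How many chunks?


'hacabagbccec' has 12 characters.
Chunking with max size 3:
  Chunk 1: 'hac' (positions 0-2)
  Chunk 2: 'aba' (positions 3-5)
  Chunk 3: 'gbc' (positions 6-8)
  Chunk 4: 'cec' (positions 9-11)
Total chunks: ceil(12 / 3) = 4

4


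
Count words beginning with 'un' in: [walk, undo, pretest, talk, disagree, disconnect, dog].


Checking each word for prefix 'un':
  'walk' -> no (count: 0)
  'undo' -> YES, starts with 'un' (count: 1)
  'pretest' -> no (count: 1)
  'talk' -> no (count: 1)
  'disagree' -> no (count: 1)
  'disconnect' -> no (count: 1)
  'dog' -> no (count: 1)
Total with prefix 'un': 1

1


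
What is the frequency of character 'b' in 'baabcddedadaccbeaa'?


Scanning 'baabcddedadaccbeaa' for 'b':
  Position 0: 'b' -> MATCH (count: 1)
  Position 3: 'b' -> MATCH (count: 2)
  Position 14: 'b' -> MATCH (count: 3)
Total occurrences of 'b': 3

3


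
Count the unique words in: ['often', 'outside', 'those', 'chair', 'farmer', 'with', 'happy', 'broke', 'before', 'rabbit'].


Listing all tokens and tracking unique types:
  Token 1: 'often' -> NEW (unique so far: 1)
  Token 2: 'outside' -> NEW (unique so far: 2)
  Token 3: 'those' -> NEW (unique so far: 3)
  Token 4: 'chair' -> NEW (unique so far: 4)
  Token 5: 'farmer' -> NEW (unique so far: 5)
  Token 6: 'with' -> NEW (unique so far: 6)
  Token 7: 'happy' -> NEW (unique so far: 7)
  Token 8: 'broke' -> NEW (unique so far: 8)
  Token 9: 'before' -> NEW (unique so far: 9)
  Token 10: 'rabbit' -> NEW (unique so far: 10)
Unique types: ('before', 'broke', 'chair', 'farmer', 'happy', 'often', 'outside', 'rabbit', 'those', 'with')
Vocabulary size: 10

10
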